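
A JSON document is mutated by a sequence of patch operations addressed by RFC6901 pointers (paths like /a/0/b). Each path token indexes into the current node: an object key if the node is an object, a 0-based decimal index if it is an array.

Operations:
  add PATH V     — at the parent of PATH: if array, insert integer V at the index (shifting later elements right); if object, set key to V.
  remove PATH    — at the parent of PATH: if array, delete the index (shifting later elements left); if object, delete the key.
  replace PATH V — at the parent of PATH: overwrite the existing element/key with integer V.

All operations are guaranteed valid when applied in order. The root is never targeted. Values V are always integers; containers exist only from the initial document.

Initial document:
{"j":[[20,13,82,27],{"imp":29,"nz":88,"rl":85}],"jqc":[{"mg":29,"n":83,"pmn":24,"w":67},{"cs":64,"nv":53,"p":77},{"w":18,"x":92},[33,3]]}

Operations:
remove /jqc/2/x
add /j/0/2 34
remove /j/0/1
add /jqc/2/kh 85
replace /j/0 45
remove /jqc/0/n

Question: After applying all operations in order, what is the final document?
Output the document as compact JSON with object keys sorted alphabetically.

After op 1 (remove /jqc/2/x): {"j":[[20,13,82,27],{"imp":29,"nz":88,"rl":85}],"jqc":[{"mg":29,"n":83,"pmn":24,"w":67},{"cs":64,"nv":53,"p":77},{"w":18},[33,3]]}
After op 2 (add /j/0/2 34): {"j":[[20,13,34,82,27],{"imp":29,"nz":88,"rl":85}],"jqc":[{"mg":29,"n":83,"pmn":24,"w":67},{"cs":64,"nv":53,"p":77},{"w":18},[33,3]]}
After op 3 (remove /j/0/1): {"j":[[20,34,82,27],{"imp":29,"nz":88,"rl":85}],"jqc":[{"mg":29,"n":83,"pmn":24,"w":67},{"cs":64,"nv":53,"p":77},{"w":18},[33,3]]}
After op 4 (add /jqc/2/kh 85): {"j":[[20,34,82,27],{"imp":29,"nz":88,"rl":85}],"jqc":[{"mg":29,"n":83,"pmn":24,"w":67},{"cs":64,"nv":53,"p":77},{"kh":85,"w":18},[33,3]]}
After op 5 (replace /j/0 45): {"j":[45,{"imp":29,"nz":88,"rl":85}],"jqc":[{"mg":29,"n":83,"pmn":24,"w":67},{"cs":64,"nv":53,"p":77},{"kh":85,"w":18},[33,3]]}
After op 6 (remove /jqc/0/n): {"j":[45,{"imp":29,"nz":88,"rl":85}],"jqc":[{"mg":29,"pmn":24,"w":67},{"cs":64,"nv":53,"p":77},{"kh":85,"w":18},[33,3]]}

Answer: {"j":[45,{"imp":29,"nz":88,"rl":85}],"jqc":[{"mg":29,"pmn":24,"w":67},{"cs":64,"nv":53,"p":77},{"kh":85,"w":18},[33,3]]}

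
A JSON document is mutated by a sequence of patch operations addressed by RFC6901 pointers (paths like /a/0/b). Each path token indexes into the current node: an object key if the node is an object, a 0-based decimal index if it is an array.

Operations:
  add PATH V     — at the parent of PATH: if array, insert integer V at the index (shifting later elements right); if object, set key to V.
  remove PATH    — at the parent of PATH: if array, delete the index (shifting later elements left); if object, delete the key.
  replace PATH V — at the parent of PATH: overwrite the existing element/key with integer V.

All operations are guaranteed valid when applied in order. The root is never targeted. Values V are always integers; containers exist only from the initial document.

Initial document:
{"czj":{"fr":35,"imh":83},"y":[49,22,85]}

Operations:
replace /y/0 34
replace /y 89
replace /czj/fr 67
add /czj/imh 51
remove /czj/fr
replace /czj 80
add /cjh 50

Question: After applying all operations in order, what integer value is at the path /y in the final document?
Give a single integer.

After op 1 (replace /y/0 34): {"czj":{"fr":35,"imh":83},"y":[34,22,85]}
After op 2 (replace /y 89): {"czj":{"fr":35,"imh":83},"y":89}
After op 3 (replace /czj/fr 67): {"czj":{"fr":67,"imh":83},"y":89}
After op 4 (add /czj/imh 51): {"czj":{"fr":67,"imh":51},"y":89}
After op 5 (remove /czj/fr): {"czj":{"imh":51},"y":89}
After op 6 (replace /czj 80): {"czj":80,"y":89}
After op 7 (add /cjh 50): {"cjh":50,"czj":80,"y":89}
Value at /y: 89

Answer: 89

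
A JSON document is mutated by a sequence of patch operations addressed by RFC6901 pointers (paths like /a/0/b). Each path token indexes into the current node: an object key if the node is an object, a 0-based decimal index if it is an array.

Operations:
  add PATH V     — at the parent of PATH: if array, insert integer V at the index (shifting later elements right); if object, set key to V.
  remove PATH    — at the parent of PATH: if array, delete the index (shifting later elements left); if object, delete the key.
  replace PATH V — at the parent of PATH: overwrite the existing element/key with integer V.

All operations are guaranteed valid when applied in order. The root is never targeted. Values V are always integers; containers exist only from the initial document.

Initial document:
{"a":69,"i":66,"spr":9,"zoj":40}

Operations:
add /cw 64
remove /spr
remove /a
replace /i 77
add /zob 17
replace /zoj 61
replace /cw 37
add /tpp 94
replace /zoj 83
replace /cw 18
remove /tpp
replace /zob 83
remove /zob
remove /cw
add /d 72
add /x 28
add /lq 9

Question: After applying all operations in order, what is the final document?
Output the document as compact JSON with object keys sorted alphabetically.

Answer: {"d":72,"i":77,"lq":9,"x":28,"zoj":83}

Derivation:
After op 1 (add /cw 64): {"a":69,"cw":64,"i":66,"spr":9,"zoj":40}
After op 2 (remove /spr): {"a":69,"cw":64,"i":66,"zoj":40}
After op 3 (remove /a): {"cw":64,"i":66,"zoj":40}
After op 4 (replace /i 77): {"cw":64,"i":77,"zoj":40}
After op 5 (add /zob 17): {"cw":64,"i":77,"zob":17,"zoj":40}
After op 6 (replace /zoj 61): {"cw":64,"i":77,"zob":17,"zoj":61}
After op 7 (replace /cw 37): {"cw":37,"i":77,"zob":17,"zoj":61}
After op 8 (add /tpp 94): {"cw":37,"i":77,"tpp":94,"zob":17,"zoj":61}
After op 9 (replace /zoj 83): {"cw":37,"i":77,"tpp":94,"zob":17,"zoj":83}
After op 10 (replace /cw 18): {"cw":18,"i":77,"tpp":94,"zob":17,"zoj":83}
After op 11 (remove /tpp): {"cw":18,"i":77,"zob":17,"zoj":83}
After op 12 (replace /zob 83): {"cw":18,"i":77,"zob":83,"zoj":83}
After op 13 (remove /zob): {"cw":18,"i":77,"zoj":83}
After op 14 (remove /cw): {"i":77,"zoj":83}
After op 15 (add /d 72): {"d":72,"i":77,"zoj":83}
After op 16 (add /x 28): {"d":72,"i":77,"x":28,"zoj":83}
After op 17 (add /lq 9): {"d":72,"i":77,"lq":9,"x":28,"zoj":83}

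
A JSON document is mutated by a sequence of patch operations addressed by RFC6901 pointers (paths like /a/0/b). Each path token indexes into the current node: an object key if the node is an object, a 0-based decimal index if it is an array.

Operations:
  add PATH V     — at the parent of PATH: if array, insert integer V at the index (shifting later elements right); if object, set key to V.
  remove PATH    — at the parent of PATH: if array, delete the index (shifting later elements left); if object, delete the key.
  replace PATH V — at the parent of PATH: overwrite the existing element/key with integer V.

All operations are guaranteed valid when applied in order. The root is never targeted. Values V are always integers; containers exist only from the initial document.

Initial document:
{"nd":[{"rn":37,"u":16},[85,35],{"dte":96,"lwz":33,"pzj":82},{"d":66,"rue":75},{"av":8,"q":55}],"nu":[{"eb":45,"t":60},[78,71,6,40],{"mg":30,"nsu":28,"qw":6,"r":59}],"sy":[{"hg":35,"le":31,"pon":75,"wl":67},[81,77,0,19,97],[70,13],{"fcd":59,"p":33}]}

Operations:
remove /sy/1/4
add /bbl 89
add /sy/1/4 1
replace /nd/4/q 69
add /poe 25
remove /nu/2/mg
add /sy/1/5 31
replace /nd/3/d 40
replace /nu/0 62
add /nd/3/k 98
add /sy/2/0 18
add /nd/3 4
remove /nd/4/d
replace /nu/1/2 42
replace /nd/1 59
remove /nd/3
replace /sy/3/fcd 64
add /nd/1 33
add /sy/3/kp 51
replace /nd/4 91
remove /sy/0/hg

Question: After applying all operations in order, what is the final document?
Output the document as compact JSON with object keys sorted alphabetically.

Answer: {"bbl":89,"nd":[{"rn":37,"u":16},33,59,{"dte":96,"lwz":33,"pzj":82},91,{"av":8,"q":69}],"nu":[62,[78,71,42,40],{"nsu":28,"qw":6,"r":59}],"poe":25,"sy":[{"le":31,"pon":75,"wl":67},[81,77,0,19,1,31],[18,70,13],{"fcd":64,"kp":51,"p":33}]}

Derivation:
After op 1 (remove /sy/1/4): {"nd":[{"rn":37,"u":16},[85,35],{"dte":96,"lwz":33,"pzj":82},{"d":66,"rue":75},{"av":8,"q":55}],"nu":[{"eb":45,"t":60},[78,71,6,40],{"mg":30,"nsu":28,"qw":6,"r":59}],"sy":[{"hg":35,"le":31,"pon":75,"wl":67},[81,77,0,19],[70,13],{"fcd":59,"p":33}]}
After op 2 (add /bbl 89): {"bbl":89,"nd":[{"rn":37,"u":16},[85,35],{"dte":96,"lwz":33,"pzj":82},{"d":66,"rue":75},{"av":8,"q":55}],"nu":[{"eb":45,"t":60},[78,71,6,40],{"mg":30,"nsu":28,"qw":6,"r":59}],"sy":[{"hg":35,"le":31,"pon":75,"wl":67},[81,77,0,19],[70,13],{"fcd":59,"p":33}]}
After op 3 (add /sy/1/4 1): {"bbl":89,"nd":[{"rn":37,"u":16},[85,35],{"dte":96,"lwz":33,"pzj":82},{"d":66,"rue":75},{"av":8,"q":55}],"nu":[{"eb":45,"t":60},[78,71,6,40],{"mg":30,"nsu":28,"qw":6,"r":59}],"sy":[{"hg":35,"le":31,"pon":75,"wl":67},[81,77,0,19,1],[70,13],{"fcd":59,"p":33}]}
After op 4 (replace /nd/4/q 69): {"bbl":89,"nd":[{"rn":37,"u":16},[85,35],{"dte":96,"lwz":33,"pzj":82},{"d":66,"rue":75},{"av":8,"q":69}],"nu":[{"eb":45,"t":60},[78,71,6,40],{"mg":30,"nsu":28,"qw":6,"r":59}],"sy":[{"hg":35,"le":31,"pon":75,"wl":67},[81,77,0,19,1],[70,13],{"fcd":59,"p":33}]}
After op 5 (add /poe 25): {"bbl":89,"nd":[{"rn":37,"u":16},[85,35],{"dte":96,"lwz":33,"pzj":82},{"d":66,"rue":75},{"av":8,"q":69}],"nu":[{"eb":45,"t":60},[78,71,6,40],{"mg":30,"nsu":28,"qw":6,"r":59}],"poe":25,"sy":[{"hg":35,"le":31,"pon":75,"wl":67},[81,77,0,19,1],[70,13],{"fcd":59,"p":33}]}
After op 6 (remove /nu/2/mg): {"bbl":89,"nd":[{"rn":37,"u":16},[85,35],{"dte":96,"lwz":33,"pzj":82},{"d":66,"rue":75},{"av":8,"q":69}],"nu":[{"eb":45,"t":60},[78,71,6,40],{"nsu":28,"qw":6,"r":59}],"poe":25,"sy":[{"hg":35,"le":31,"pon":75,"wl":67},[81,77,0,19,1],[70,13],{"fcd":59,"p":33}]}
After op 7 (add /sy/1/5 31): {"bbl":89,"nd":[{"rn":37,"u":16},[85,35],{"dte":96,"lwz":33,"pzj":82},{"d":66,"rue":75},{"av":8,"q":69}],"nu":[{"eb":45,"t":60},[78,71,6,40],{"nsu":28,"qw":6,"r":59}],"poe":25,"sy":[{"hg":35,"le":31,"pon":75,"wl":67},[81,77,0,19,1,31],[70,13],{"fcd":59,"p":33}]}
After op 8 (replace /nd/3/d 40): {"bbl":89,"nd":[{"rn":37,"u":16},[85,35],{"dte":96,"lwz":33,"pzj":82},{"d":40,"rue":75},{"av":8,"q":69}],"nu":[{"eb":45,"t":60},[78,71,6,40],{"nsu":28,"qw":6,"r":59}],"poe":25,"sy":[{"hg":35,"le":31,"pon":75,"wl":67},[81,77,0,19,1,31],[70,13],{"fcd":59,"p":33}]}
After op 9 (replace /nu/0 62): {"bbl":89,"nd":[{"rn":37,"u":16},[85,35],{"dte":96,"lwz":33,"pzj":82},{"d":40,"rue":75},{"av":8,"q":69}],"nu":[62,[78,71,6,40],{"nsu":28,"qw":6,"r":59}],"poe":25,"sy":[{"hg":35,"le":31,"pon":75,"wl":67},[81,77,0,19,1,31],[70,13],{"fcd":59,"p":33}]}
After op 10 (add /nd/3/k 98): {"bbl":89,"nd":[{"rn":37,"u":16},[85,35],{"dte":96,"lwz":33,"pzj":82},{"d":40,"k":98,"rue":75},{"av":8,"q":69}],"nu":[62,[78,71,6,40],{"nsu":28,"qw":6,"r":59}],"poe":25,"sy":[{"hg":35,"le":31,"pon":75,"wl":67},[81,77,0,19,1,31],[70,13],{"fcd":59,"p":33}]}
After op 11 (add /sy/2/0 18): {"bbl":89,"nd":[{"rn":37,"u":16},[85,35],{"dte":96,"lwz":33,"pzj":82},{"d":40,"k":98,"rue":75},{"av":8,"q":69}],"nu":[62,[78,71,6,40],{"nsu":28,"qw":6,"r":59}],"poe":25,"sy":[{"hg":35,"le":31,"pon":75,"wl":67},[81,77,0,19,1,31],[18,70,13],{"fcd":59,"p":33}]}
After op 12 (add /nd/3 4): {"bbl":89,"nd":[{"rn":37,"u":16},[85,35],{"dte":96,"lwz":33,"pzj":82},4,{"d":40,"k":98,"rue":75},{"av":8,"q":69}],"nu":[62,[78,71,6,40],{"nsu":28,"qw":6,"r":59}],"poe":25,"sy":[{"hg":35,"le":31,"pon":75,"wl":67},[81,77,0,19,1,31],[18,70,13],{"fcd":59,"p":33}]}
After op 13 (remove /nd/4/d): {"bbl":89,"nd":[{"rn":37,"u":16},[85,35],{"dte":96,"lwz":33,"pzj":82},4,{"k":98,"rue":75},{"av":8,"q":69}],"nu":[62,[78,71,6,40],{"nsu":28,"qw":6,"r":59}],"poe":25,"sy":[{"hg":35,"le":31,"pon":75,"wl":67},[81,77,0,19,1,31],[18,70,13],{"fcd":59,"p":33}]}
After op 14 (replace /nu/1/2 42): {"bbl":89,"nd":[{"rn":37,"u":16},[85,35],{"dte":96,"lwz":33,"pzj":82},4,{"k":98,"rue":75},{"av":8,"q":69}],"nu":[62,[78,71,42,40],{"nsu":28,"qw":6,"r":59}],"poe":25,"sy":[{"hg":35,"le":31,"pon":75,"wl":67},[81,77,0,19,1,31],[18,70,13],{"fcd":59,"p":33}]}
After op 15 (replace /nd/1 59): {"bbl":89,"nd":[{"rn":37,"u":16},59,{"dte":96,"lwz":33,"pzj":82},4,{"k":98,"rue":75},{"av":8,"q":69}],"nu":[62,[78,71,42,40],{"nsu":28,"qw":6,"r":59}],"poe":25,"sy":[{"hg":35,"le":31,"pon":75,"wl":67},[81,77,0,19,1,31],[18,70,13],{"fcd":59,"p":33}]}
After op 16 (remove /nd/3): {"bbl":89,"nd":[{"rn":37,"u":16},59,{"dte":96,"lwz":33,"pzj":82},{"k":98,"rue":75},{"av":8,"q":69}],"nu":[62,[78,71,42,40],{"nsu":28,"qw":6,"r":59}],"poe":25,"sy":[{"hg":35,"le":31,"pon":75,"wl":67},[81,77,0,19,1,31],[18,70,13],{"fcd":59,"p":33}]}
After op 17 (replace /sy/3/fcd 64): {"bbl":89,"nd":[{"rn":37,"u":16},59,{"dte":96,"lwz":33,"pzj":82},{"k":98,"rue":75},{"av":8,"q":69}],"nu":[62,[78,71,42,40],{"nsu":28,"qw":6,"r":59}],"poe":25,"sy":[{"hg":35,"le":31,"pon":75,"wl":67},[81,77,0,19,1,31],[18,70,13],{"fcd":64,"p":33}]}
After op 18 (add /nd/1 33): {"bbl":89,"nd":[{"rn":37,"u":16},33,59,{"dte":96,"lwz":33,"pzj":82},{"k":98,"rue":75},{"av":8,"q":69}],"nu":[62,[78,71,42,40],{"nsu":28,"qw":6,"r":59}],"poe":25,"sy":[{"hg":35,"le":31,"pon":75,"wl":67},[81,77,0,19,1,31],[18,70,13],{"fcd":64,"p":33}]}
After op 19 (add /sy/3/kp 51): {"bbl":89,"nd":[{"rn":37,"u":16},33,59,{"dte":96,"lwz":33,"pzj":82},{"k":98,"rue":75},{"av":8,"q":69}],"nu":[62,[78,71,42,40],{"nsu":28,"qw":6,"r":59}],"poe":25,"sy":[{"hg":35,"le":31,"pon":75,"wl":67},[81,77,0,19,1,31],[18,70,13],{"fcd":64,"kp":51,"p":33}]}
After op 20 (replace /nd/4 91): {"bbl":89,"nd":[{"rn":37,"u":16},33,59,{"dte":96,"lwz":33,"pzj":82},91,{"av":8,"q":69}],"nu":[62,[78,71,42,40],{"nsu":28,"qw":6,"r":59}],"poe":25,"sy":[{"hg":35,"le":31,"pon":75,"wl":67},[81,77,0,19,1,31],[18,70,13],{"fcd":64,"kp":51,"p":33}]}
After op 21 (remove /sy/0/hg): {"bbl":89,"nd":[{"rn":37,"u":16},33,59,{"dte":96,"lwz":33,"pzj":82},91,{"av":8,"q":69}],"nu":[62,[78,71,42,40],{"nsu":28,"qw":6,"r":59}],"poe":25,"sy":[{"le":31,"pon":75,"wl":67},[81,77,0,19,1,31],[18,70,13],{"fcd":64,"kp":51,"p":33}]}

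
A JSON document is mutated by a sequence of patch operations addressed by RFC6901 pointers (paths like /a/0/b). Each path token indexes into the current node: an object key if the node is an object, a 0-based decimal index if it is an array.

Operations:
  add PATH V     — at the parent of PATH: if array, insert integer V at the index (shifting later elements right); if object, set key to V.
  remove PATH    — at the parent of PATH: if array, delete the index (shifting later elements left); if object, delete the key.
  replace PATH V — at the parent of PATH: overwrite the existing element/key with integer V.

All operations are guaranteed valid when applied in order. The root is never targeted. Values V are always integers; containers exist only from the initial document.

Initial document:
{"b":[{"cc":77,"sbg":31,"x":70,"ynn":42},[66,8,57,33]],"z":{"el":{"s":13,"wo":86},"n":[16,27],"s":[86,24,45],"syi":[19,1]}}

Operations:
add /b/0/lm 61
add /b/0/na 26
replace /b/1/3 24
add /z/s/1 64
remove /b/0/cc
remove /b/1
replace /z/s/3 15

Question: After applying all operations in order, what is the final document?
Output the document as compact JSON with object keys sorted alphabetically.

After op 1 (add /b/0/lm 61): {"b":[{"cc":77,"lm":61,"sbg":31,"x":70,"ynn":42},[66,8,57,33]],"z":{"el":{"s":13,"wo":86},"n":[16,27],"s":[86,24,45],"syi":[19,1]}}
After op 2 (add /b/0/na 26): {"b":[{"cc":77,"lm":61,"na":26,"sbg":31,"x":70,"ynn":42},[66,8,57,33]],"z":{"el":{"s":13,"wo":86},"n":[16,27],"s":[86,24,45],"syi":[19,1]}}
After op 3 (replace /b/1/3 24): {"b":[{"cc":77,"lm":61,"na":26,"sbg":31,"x":70,"ynn":42},[66,8,57,24]],"z":{"el":{"s":13,"wo":86},"n":[16,27],"s":[86,24,45],"syi":[19,1]}}
After op 4 (add /z/s/1 64): {"b":[{"cc":77,"lm":61,"na":26,"sbg":31,"x":70,"ynn":42},[66,8,57,24]],"z":{"el":{"s":13,"wo":86},"n":[16,27],"s":[86,64,24,45],"syi":[19,1]}}
After op 5 (remove /b/0/cc): {"b":[{"lm":61,"na":26,"sbg":31,"x":70,"ynn":42},[66,8,57,24]],"z":{"el":{"s":13,"wo":86},"n":[16,27],"s":[86,64,24,45],"syi":[19,1]}}
After op 6 (remove /b/1): {"b":[{"lm":61,"na":26,"sbg":31,"x":70,"ynn":42}],"z":{"el":{"s":13,"wo":86},"n":[16,27],"s":[86,64,24,45],"syi":[19,1]}}
After op 7 (replace /z/s/3 15): {"b":[{"lm":61,"na":26,"sbg":31,"x":70,"ynn":42}],"z":{"el":{"s":13,"wo":86},"n":[16,27],"s":[86,64,24,15],"syi":[19,1]}}

Answer: {"b":[{"lm":61,"na":26,"sbg":31,"x":70,"ynn":42}],"z":{"el":{"s":13,"wo":86},"n":[16,27],"s":[86,64,24,15],"syi":[19,1]}}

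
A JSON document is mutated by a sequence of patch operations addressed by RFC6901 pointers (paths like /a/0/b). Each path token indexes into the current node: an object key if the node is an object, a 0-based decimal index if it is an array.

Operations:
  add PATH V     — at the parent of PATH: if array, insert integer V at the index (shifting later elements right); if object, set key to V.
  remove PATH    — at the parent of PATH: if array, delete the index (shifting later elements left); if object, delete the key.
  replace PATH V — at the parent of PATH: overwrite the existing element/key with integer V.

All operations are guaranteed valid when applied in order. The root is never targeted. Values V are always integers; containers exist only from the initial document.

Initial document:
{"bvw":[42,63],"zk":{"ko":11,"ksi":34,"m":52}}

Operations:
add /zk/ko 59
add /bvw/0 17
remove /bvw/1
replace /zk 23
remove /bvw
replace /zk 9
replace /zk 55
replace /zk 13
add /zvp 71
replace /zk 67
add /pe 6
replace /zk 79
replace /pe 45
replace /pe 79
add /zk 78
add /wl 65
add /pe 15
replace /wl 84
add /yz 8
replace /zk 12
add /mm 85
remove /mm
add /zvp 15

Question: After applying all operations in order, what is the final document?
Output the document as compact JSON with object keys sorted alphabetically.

Answer: {"pe":15,"wl":84,"yz":8,"zk":12,"zvp":15}

Derivation:
After op 1 (add /zk/ko 59): {"bvw":[42,63],"zk":{"ko":59,"ksi":34,"m":52}}
After op 2 (add /bvw/0 17): {"bvw":[17,42,63],"zk":{"ko":59,"ksi":34,"m":52}}
After op 3 (remove /bvw/1): {"bvw":[17,63],"zk":{"ko":59,"ksi":34,"m":52}}
After op 4 (replace /zk 23): {"bvw":[17,63],"zk":23}
After op 5 (remove /bvw): {"zk":23}
After op 6 (replace /zk 9): {"zk":9}
After op 7 (replace /zk 55): {"zk":55}
After op 8 (replace /zk 13): {"zk":13}
After op 9 (add /zvp 71): {"zk":13,"zvp":71}
After op 10 (replace /zk 67): {"zk":67,"zvp":71}
After op 11 (add /pe 6): {"pe":6,"zk":67,"zvp":71}
After op 12 (replace /zk 79): {"pe":6,"zk":79,"zvp":71}
After op 13 (replace /pe 45): {"pe":45,"zk":79,"zvp":71}
After op 14 (replace /pe 79): {"pe":79,"zk":79,"zvp":71}
After op 15 (add /zk 78): {"pe":79,"zk":78,"zvp":71}
After op 16 (add /wl 65): {"pe":79,"wl":65,"zk":78,"zvp":71}
After op 17 (add /pe 15): {"pe":15,"wl":65,"zk":78,"zvp":71}
After op 18 (replace /wl 84): {"pe":15,"wl":84,"zk":78,"zvp":71}
After op 19 (add /yz 8): {"pe":15,"wl":84,"yz":8,"zk":78,"zvp":71}
After op 20 (replace /zk 12): {"pe":15,"wl":84,"yz":8,"zk":12,"zvp":71}
After op 21 (add /mm 85): {"mm":85,"pe":15,"wl":84,"yz":8,"zk":12,"zvp":71}
After op 22 (remove /mm): {"pe":15,"wl":84,"yz":8,"zk":12,"zvp":71}
After op 23 (add /zvp 15): {"pe":15,"wl":84,"yz":8,"zk":12,"zvp":15}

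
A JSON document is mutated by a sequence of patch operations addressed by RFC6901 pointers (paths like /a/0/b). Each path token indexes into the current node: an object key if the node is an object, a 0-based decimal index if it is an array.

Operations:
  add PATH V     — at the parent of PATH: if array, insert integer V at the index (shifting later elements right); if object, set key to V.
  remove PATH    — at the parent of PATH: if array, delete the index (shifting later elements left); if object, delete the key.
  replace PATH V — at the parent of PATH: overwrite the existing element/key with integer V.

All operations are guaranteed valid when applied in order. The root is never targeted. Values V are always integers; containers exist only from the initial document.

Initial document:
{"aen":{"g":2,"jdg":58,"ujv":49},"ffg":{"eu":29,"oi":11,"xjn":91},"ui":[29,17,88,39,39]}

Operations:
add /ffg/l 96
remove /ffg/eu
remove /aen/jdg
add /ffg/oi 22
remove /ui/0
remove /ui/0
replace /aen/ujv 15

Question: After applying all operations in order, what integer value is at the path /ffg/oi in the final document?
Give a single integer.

After op 1 (add /ffg/l 96): {"aen":{"g":2,"jdg":58,"ujv":49},"ffg":{"eu":29,"l":96,"oi":11,"xjn":91},"ui":[29,17,88,39,39]}
After op 2 (remove /ffg/eu): {"aen":{"g":2,"jdg":58,"ujv":49},"ffg":{"l":96,"oi":11,"xjn":91},"ui":[29,17,88,39,39]}
After op 3 (remove /aen/jdg): {"aen":{"g":2,"ujv":49},"ffg":{"l":96,"oi":11,"xjn":91},"ui":[29,17,88,39,39]}
After op 4 (add /ffg/oi 22): {"aen":{"g":2,"ujv":49},"ffg":{"l":96,"oi":22,"xjn":91},"ui":[29,17,88,39,39]}
After op 5 (remove /ui/0): {"aen":{"g":2,"ujv":49},"ffg":{"l":96,"oi":22,"xjn":91},"ui":[17,88,39,39]}
After op 6 (remove /ui/0): {"aen":{"g":2,"ujv":49},"ffg":{"l":96,"oi":22,"xjn":91},"ui":[88,39,39]}
After op 7 (replace /aen/ujv 15): {"aen":{"g":2,"ujv":15},"ffg":{"l":96,"oi":22,"xjn":91},"ui":[88,39,39]}
Value at /ffg/oi: 22

Answer: 22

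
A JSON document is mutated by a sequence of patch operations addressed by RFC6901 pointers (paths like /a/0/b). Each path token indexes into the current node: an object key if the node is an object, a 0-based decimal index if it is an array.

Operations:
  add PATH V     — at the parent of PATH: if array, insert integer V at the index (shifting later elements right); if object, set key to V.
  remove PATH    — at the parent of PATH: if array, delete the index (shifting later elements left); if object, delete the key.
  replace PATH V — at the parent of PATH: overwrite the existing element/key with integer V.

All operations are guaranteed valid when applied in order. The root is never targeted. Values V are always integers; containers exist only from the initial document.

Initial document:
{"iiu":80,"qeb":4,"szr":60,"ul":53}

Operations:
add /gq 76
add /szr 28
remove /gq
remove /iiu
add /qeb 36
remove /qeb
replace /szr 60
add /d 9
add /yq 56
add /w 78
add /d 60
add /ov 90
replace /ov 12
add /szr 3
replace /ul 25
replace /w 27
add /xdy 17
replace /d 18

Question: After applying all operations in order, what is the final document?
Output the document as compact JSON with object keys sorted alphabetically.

After op 1 (add /gq 76): {"gq":76,"iiu":80,"qeb":4,"szr":60,"ul":53}
After op 2 (add /szr 28): {"gq":76,"iiu":80,"qeb":4,"szr":28,"ul":53}
After op 3 (remove /gq): {"iiu":80,"qeb":4,"szr":28,"ul":53}
After op 4 (remove /iiu): {"qeb":4,"szr":28,"ul":53}
After op 5 (add /qeb 36): {"qeb":36,"szr":28,"ul":53}
After op 6 (remove /qeb): {"szr":28,"ul":53}
After op 7 (replace /szr 60): {"szr":60,"ul":53}
After op 8 (add /d 9): {"d":9,"szr":60,"ul":53}
After op 9 (add /yq 56): {"d":9,"szr":60,"ul":53,"yq":56}
After op 10 (add /w 78): {"d":9,"szr":60,"ul":53,"w":78,"yq":56}
After op 11 (add /d 60): {"d":60,"szr":60,"ul":53,"w":78,"yq":56}
After op 12 (add /ov 90): {"d":60,"ov":90,"szr":60,"ul":53,"w":78,"yq":56}
After op 13 (replace /ov 12): {"d":60,"ov":12,"szr":60,"ul":53,"w":78,"yq":56}
After op 14 (add /szr 3): {"d":60,"ov":12,"szr":3,"ul":53,"w":78,"yq":56}
After op 15 (replace /ul 25): {"d":60,"ov":12,"szr":3,"ul":25,"w":78,"yq":56}
After op 16 (replace /w 27): {"d":60,"ov":12,"szr":3,"ul":25,"w":27,"yq":56}
After op 17 (add /xdy 17): {"d":60,"ov":12,"szr":3,"ul":25,"w":27,"xdy":17,"yq":56}
After op 18 (replace /d 18): {"d":18,"ov":12,"szr":3,"ul":25,"w":27,"xdy":17,"yq":56}

Answer: {"d":18,"ov":12,"szr":3,"ul":25,"w":27,"xdy":17,"yq":56}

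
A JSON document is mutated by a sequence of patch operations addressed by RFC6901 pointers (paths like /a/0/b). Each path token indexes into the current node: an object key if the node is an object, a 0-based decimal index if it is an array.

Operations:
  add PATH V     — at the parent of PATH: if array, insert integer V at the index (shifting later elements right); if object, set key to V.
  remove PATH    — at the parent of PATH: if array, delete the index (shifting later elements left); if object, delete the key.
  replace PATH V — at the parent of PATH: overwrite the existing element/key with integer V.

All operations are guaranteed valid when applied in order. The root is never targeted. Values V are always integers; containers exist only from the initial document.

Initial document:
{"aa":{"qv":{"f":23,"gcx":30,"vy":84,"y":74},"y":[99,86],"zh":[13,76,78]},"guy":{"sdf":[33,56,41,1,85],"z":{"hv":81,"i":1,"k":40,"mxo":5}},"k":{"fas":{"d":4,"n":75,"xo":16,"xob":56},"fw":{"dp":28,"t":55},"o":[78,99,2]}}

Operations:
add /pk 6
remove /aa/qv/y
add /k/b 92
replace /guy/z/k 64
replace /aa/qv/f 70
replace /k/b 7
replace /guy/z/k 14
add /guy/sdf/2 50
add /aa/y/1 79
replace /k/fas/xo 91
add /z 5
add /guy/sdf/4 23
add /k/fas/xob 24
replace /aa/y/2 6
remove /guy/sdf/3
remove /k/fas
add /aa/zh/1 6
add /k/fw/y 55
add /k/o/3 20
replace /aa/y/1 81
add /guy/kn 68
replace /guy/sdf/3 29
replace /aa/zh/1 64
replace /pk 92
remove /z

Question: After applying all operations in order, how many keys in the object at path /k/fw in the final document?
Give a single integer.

After op 1 (add /pk 6): {"aa":{"qv":{"f":23,"gcx":30,"vy":84,"y":74},"y":[99,86],"zh":[13,76,78]},"guy":{"sdf":[33,56,41,1,85],"z":{"hv":81,"i":1,"k":40,"mxo":5}},"k":{"fas":{"d":4,"n":75,"xo":16,"xob":56},"fw":{"dp":28,"t":55},"o":[78,99,2]},"pk":6}
After op 2 (remove /aa/qv/y): {"aa":{"qv":{"f":23,"gcx":30,"vy":84},"y":[99,86],"zh":[13,76,78]},"guy":{"sdf":[33,56,41,1,85],"z":{"hv":81,"i":1,"k":40,"mxo":5}},"k":{"fas":{"d":4,"n":75,"xo":16,"xob":56},"fw":{"dp":28,"t":55},"o":[78,99,2]},"pk":6}
After op 3 (add /k/b 92): {"aa":{"qv":{"f":23,"gcx":30,"vy":84},"y":[99,86],"zh":[13,76,78]},"guy":{"sdf":[33,56,41,1,85],"z":{"hv":81,"i":1,"k":40,"mxo":5}},"k":{"b":92,"fas":{"d":4,"n":75,"xo":16,"xob":56},"fw":{"dp":28,"t":55},"o":[78,99,2]},"pk":6}
After op 4 (replace /guy/z/k 64): {"aa":{"qv":{"f":23,"gcx":30,"vy":84},"y":[99,86],"zh":[13,76,78]},"guy":{"sdf":[33,56,41,1,85],"z":{"hv":81,"i":1,"k":64,"mxo":5}},"k":{"b":92,"fas":{"d":4,"n":75,"xo":16,"xob":56},"fw":{"dp":28,"t":55},"o":[78,99,2]},"pk":6}
After op 5 (replace /aa/qv/f 70): {"aa":{"qv":{"f":70,"gcx":30,"vy":84},"y":[99,86],"zh":[13,76,78]},"guy":{"sdf":[33,56,41,1,85],"z":{"hv":81,"i":1,"k":64,"mxo":5}},"k":{"b":92,"fas":{"d":4,"n":75,"xo":16,"xob":56},"fw":{"dp":28,"t":55},"o":[78,99,2]},"pk":6}
After op 6 (replace /k/b 7): {"aa":{"qv":{"f":70,"gcx":30,"vy":84},"y":[99,86],"zh":[13,76,78]},"guy":{"sdf":[33,56,41,1,85],"z":{"hv":81,"i":1,"k":64,"mxo":5}},"k":{"b":7,"fas":{"d":4,"n":75,"xo":16,"xob":56},"fw":{"dp":28,"t":55},"o":[78,99,2]},"pk":6}
After op 7 (replace /guy/z/k 14): {"aa":{"qv":{"f":70,"gcx":30,"vy":84},"y":[99,86],"zh":[13,76,78]},"guy":{"sdf":[33,56,41,1,85],"z":{"hv":81,"i":1,"k":14,"mxo":5}},"k":{"b":7,"fas":{"d":4,"n":75,"xo":16,"xob":56},"fw":{"dp":28,"t":55},"o":[78,99,2]},"pk":6}
After op 8 (add /guy/sdf/2 50): {"aa":{"qv":{"f":70,"gcx":30,"vy":84},"y":[99,86],"zh":[13,76,78]},"guy":{"sdf":[33,56,50,41,1,85],"z":{"hv":81,"i":1,"k":14,"mxo":5}},"k":{"b":7,"fas":{"d":4,"n":75,"xo":16,"xob":56},"fw":{"dp":28,"t":55},"o":[78,99,2]},"pk":6}
After op 9 (add /aa/y/1 79): {"aa":{"qv":{"f":70,"gcx":30,"vy":84},"y":[99,79,86],"zh":[13,76,78]},"guy":{"sdf":[33,56,50,41,1,85],"z":{"hv":81,"i":1,"k":14,"mxo":5}},"k":{"b":7,"fas":{"d":4,"n":75,"xo":16,"xob":56},"fw":{"dp":28,"t":55},"o":[78,99,2]},"pk":6}
After op 10 (replace /k/fas/xo 91): {"aa":{"qv":{"f":70,"gcx":30,"vy":84},"y":[99,79,86],"zh":[13,76,78]},"guy":{"sdf":[33,56,50,41,1,85],"z":{"hv":81,"i":1,"k":14,"mxo":5}},"k":{"b":7,"fas":{"d":4,"n":75,"xo":91,"xob":56},"fw":{"dp":28,"t":55},"o":[78,99,2]},"pk":6}
After op 11 (add /z 5): {"aa":{"qv":{"f":70,"gcx":30,"vy":84},"y":[99,79,86],"zh":[13,76,78]},"guy":{"sdf":[33,56,50,41,1,85],"z":{"hv":81,"i":1,"k":14,"mxo":5}},"k":{"b":7,"fas":{"d":4,"n":75,"xo":91,"xob":56},"fw":{"dp":28,"t":55},"o":[78,99,2]},"pk":6,"z":5}
After op 12 (add /guy/sdf/4 23): {"aa":{"qv":{"f":70,"gcx":30,"vy":84},"y":[99,79,86],"zh":[13,76,78]},"guy":{"sdf":[33,56,50,41,23,1,85],"z":{"hv":81,"i":1,"k":14,"mxo":5}},"k":{"b":7,"fas":{"d":4,"n":75,"xo":91,"xob":56},"fw":{"dp":28,"t":55},"o":[78,99,2]},"pk":6,"z":5}
After op 13 (add /k/fas/xob 24): {"aa":{"qv":{"f":70,"gcx":30,"vy":84},"y":[99,79,86],"zh":[13,76,78]},"guy":{"sdf":[33,56,50,41,23,1,85],"z":{"hv":81,"i":1,"k":14,"mxo":5}},"k":{"b":7,"fas":{"d":4,"n":75,"xo":91,"xob":24},"fw":{"dp":28,"t":55},"o":[78,99,2]},"pk":6,"z":5}
After op 14 (replace /aa/y/2 6): {"aa":{"qv":{"f":70,"gcx":30,"vy":84},"y":[99,79,6],"zh":[13,76,78]},"guy":{"sdf":[33,56,50,41,23,1,85],"z":{"hv":81,"i":1,"k":14,"mxo":5}},"k":{"b":7,"fas":{"d":4,"n":75,"xo":91,"xob":24},"fw":{"dp":28,"t":55},"o":[78,99,2]},"pk":6,"z":5}
After op 15 (remove /guy/sdf/3): {"aa":{"qv":{"f":70,"gcx":30,"vy":84},"y":[99,79,6],"zh":[13,76,78]},"guy":{"sdf":[33,56,50,23,1,85],"z":{"hv":81,"i":1,"k":14,"mxo":5}},"k":{"b":7,"fas":{"d":4,"n":75,"xo":91,"xob":24},"fw":{"dp":28,"t":55},"o":[78,99,2]},"pk":6,"z":5}
After op 16 (remove /k/fas): {"aa":{"qv":{"f":70,"gcx":30,"vy":84},"y":[99,79,6],"zh":[13,76,78]},"guy":{"sdf":[33,56,50,23,1,85],"z":{"hv":81,"i":1,"k":14,"mxo":5}},"k":{"b":7,"fw":{"dp":28,"t":55},"o":[78,99,2]},"pk":6,"z":5}
After op 17 (add /aa/zh/1 6): {"aa":{"qv":{"f":70,"gcx":30,"vy":84},"y":[99,79,6],"zh":[13,6,76,78]},"guy":{"sdf":[33,56,50,23,1,85],"z":{"hv":81,"i":1,"k":14,"mxo":5}},"k":{"b":7,"fw":{"dp":28,"t":55},"o":[78,99,2]},"pk":6,"z":5}
After op 18 (add /k/fw/y 55): {"aa":{"qv":{"f":70,"gcx":30,"vy":84},"y":[99,79,6],"zh":[13,6,76,78]},"guy":{"sdf":[33,56,50,23,1,85],"z":{"hv":81,"i":1,"k":14,"mxo":5}},"k":{"b":7,"fw":{"dp":28,"t":55,"y":55},"o":[78,99,2]},"pk":6,"z":5}
After op 19 (add /k/o/3 20): {"aa":{"qv":{"f":70,"gcx":30,"vy":84},"y":[99,79,6],"zh":[13,6,76,78]},"guy":{"sdf":[33,56,50,23,1,85],"z":{"hv":81,"i":1,"k":14,"mxo":5}},"k":{"b":7,"fw":{"dp":28,"t":55,"y":55},"o":[78,99,2,20]},"pk":6,"z":5}
After op 20 (replace /aa/y/1 81): {"aa":{"qv":{"f":70,"gcx":30,"vy":84},"y":[99,81,6],"zh":[13,6,76,78]},"guy":{"sdf":[33,56,50,23,1,85],"z":{"hv":81,"i":1,"k":14,"mxo":5}},"k":{"b":7,"fw":{"dp":28,"t":55,"y":55},"o":[78,99,2,20]},"pk":6,"z":5}
After op 21 (add /guy/kn 68): {"aa":{"qv":{"f":70,"gcx":30,"vy":84},"y":[99,81,6],"zh":[13,6,76,78]},"guy":{"kn":68,"sdf":[33,56,50,23,1,85],"z":{"hv":81,"i":1,"k":14,"mxo":5}},"k":{"b":7,"fw":{"dp":28,"t":55,"y":55},"o":[78,99,2,20]},"pk":6,"z":5}
After op 22 (replace /guy/sdf/3 29): {"aa":{"qv":{"f":70,"gcx":30,"vy":84},"y":[99,81,6],"zh":[13,6,76,78]},"guy":{"kn":68,"sdf":[33,56,50,29,1,85],"z":{"hv":81,"i":1,"k":14,"mxo":5}},"k":{"b":7,"fw":{"dp":28,"t":55,"y":55},"o":[78,99,2,20]},"pk":6,"z":5}
After op 23 (replace /aa/zh/1 64): {"aa":{"qv":{"f":70,"gcx":30,"vy":84},"y":[99,81,6],"zh":[13,64,76,78]},"guy":{"kn":68,"sdf":[33,56,50,29,1,85],"z":{"hv":81,"i":1,"k":14,"mxo":5}},"k":{"b":7,"fw":{"dp":28,"t":55,"y":55},"o":[78,99,2,20]},"pk":6,"z":5}
After op 24 (replace /pk 92): {"aa":{"qv":{"f":70,"gcx":30,"vy":84},"y":[99,81,6],"zh":[13,64,76,78]},"guy":{"kn":68,"sdf":[33,56,50,29,1,85],"z":{"hv":81,"i":1,"k":14,"mxo":5}},"k":{"b":7,"fw":{"dp":28,"t":55,"y":55},"o":[78,99,2,20]},"pk":92,"z":5}
After op 25 (remove /z): {"aa":{"qv":{"f":70,"gcx":30,"vy":84},"y":[99,81,6],"zh":[13,64,76,78]},"guy":{"kn":68,"sdf":[33,56,50,29,1,85],"z":{"hv":81,"i":1,"k":14,"mxo":5}},"k":{"b":7,"fw":{"dp":28,"t":55,"y":55},"o":[78,99,2,20]},"pk":92}
Size at path /k/fw: 3

Answer: 3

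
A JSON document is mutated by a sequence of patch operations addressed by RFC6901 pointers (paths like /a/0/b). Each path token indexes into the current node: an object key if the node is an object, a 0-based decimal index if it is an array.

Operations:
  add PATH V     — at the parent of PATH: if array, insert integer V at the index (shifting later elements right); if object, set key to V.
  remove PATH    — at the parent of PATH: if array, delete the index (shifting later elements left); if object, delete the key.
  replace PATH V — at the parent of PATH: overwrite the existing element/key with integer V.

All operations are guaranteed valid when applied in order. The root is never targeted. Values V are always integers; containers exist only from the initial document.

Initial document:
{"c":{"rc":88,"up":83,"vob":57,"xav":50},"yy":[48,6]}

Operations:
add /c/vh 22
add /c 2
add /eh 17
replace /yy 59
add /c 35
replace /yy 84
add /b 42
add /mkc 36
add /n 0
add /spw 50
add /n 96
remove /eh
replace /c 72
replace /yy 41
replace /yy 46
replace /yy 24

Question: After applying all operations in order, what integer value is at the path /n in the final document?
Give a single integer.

Answer: 96

Derivation:
After op 1 (add /c/vh 22): {"c":{"rc":88,"up":83,"vh":22,"vob":57,"xav":50},"yy":[48,6]}
After op 2 (add /c 2): {"c":2,"yy":[48,6]}
After op 3 (add /eh 17): {"c":2,"eh":17,"yy":[48,6]}
After op 4 (replace /yy 59): {"c":2,"eh":17,"yy":59}
After op 5 (add /c 35): {"c":35,"eh":17,"yy":59}
After op 6 (replace /yy 84): {"c":35,"eh":17,"yy":84}
After op 7 (add /b 42): {"b":42,"c":35,"eh":17,"yy":84}
After op 8 (add /mkc 36): {"b":42,"c":35,"eh":17,"mkc":36,"yy":84}
After op 9 (add /n 0): {"b":42,"c":35,"eh":17,"mkc":36,"n":0,"yy":84}
After op 10 (add /spw 50): {"b":42,"c":35,"eh":17,"mkc":36,"n":0,"spw":50,"yy":84}
After op 11 (add /n 96): {"b":42,"c":35,"eh":17,"mkc":36,"n":96,"spw":50,"yy":84}
After op 12 (remove /eh): {"b":42,"c":35,"mkc":36,"n":96,"spw":50,"yy":84}
After op 13 (replace /c 72): {"b":42,"c":72,"mkc":36,"n":96,"spw":50,"yy":84}
After op 14 (replace /yy 41): {"b":42,"c":72,"mkc":36,"n":96,"spw":50,"yy":41}
After op 15 (replace /yy 46): {"b":42,"c":72,"mkc":36,"n":96,"spw":50,"yy":46}
After op 16 (replace /yy 24): {"b":42,"c":72,"mkc":36,"n":96,"spw":50,"yy":24}
Value at /n: 96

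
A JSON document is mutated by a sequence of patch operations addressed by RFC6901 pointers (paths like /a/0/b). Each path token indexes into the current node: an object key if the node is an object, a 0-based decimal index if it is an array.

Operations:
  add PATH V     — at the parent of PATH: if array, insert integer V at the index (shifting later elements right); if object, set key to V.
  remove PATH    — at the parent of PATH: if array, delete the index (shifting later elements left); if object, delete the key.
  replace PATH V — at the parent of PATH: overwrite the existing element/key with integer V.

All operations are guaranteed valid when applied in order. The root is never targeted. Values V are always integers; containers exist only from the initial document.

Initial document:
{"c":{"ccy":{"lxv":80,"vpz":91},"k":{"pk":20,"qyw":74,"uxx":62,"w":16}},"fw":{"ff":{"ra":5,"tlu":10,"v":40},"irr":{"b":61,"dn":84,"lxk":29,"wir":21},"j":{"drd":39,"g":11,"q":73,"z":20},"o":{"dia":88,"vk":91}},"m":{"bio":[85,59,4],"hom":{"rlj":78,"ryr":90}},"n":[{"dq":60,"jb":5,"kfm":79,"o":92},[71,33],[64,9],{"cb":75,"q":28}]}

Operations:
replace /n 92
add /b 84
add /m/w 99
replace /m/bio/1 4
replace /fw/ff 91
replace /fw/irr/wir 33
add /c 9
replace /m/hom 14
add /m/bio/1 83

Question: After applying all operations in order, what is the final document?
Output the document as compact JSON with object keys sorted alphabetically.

Answer: {"b":84,"c":9,"fw":{"ff":91,"irr":{"b":61,"dn":84,"lxk":29,"wir":33},"j":{"drd":39,"g":11,"q":73,"z":20},"o":{"dia":88,"vk":91}},"m":{"bio":[85,83,4,4],"hom":14,"w":99},"n":92}

Derivation:
After op 1 (replace /n 92): {"c":{"ccy":{"lxv":80,"vpz":91},"k":{"pk":20,"qyw":74,"uxx":62,"w":16}},"fw":{"ff":{"ra":5,"tlu":10,"v":40},"irr":{"b":61,"dn":84,"lxk":29,"wir":21},"j":{"drd":39,"g":11,"q":73,"z":20},"o":{"dia":88,"vk":91}},"m":{"bio":[85,59,4],"hom":{"rlj":78,"ryr":90}},"n":92}
After op 2 (add /b 84): {"b":84,"c":{"ccy":{"lxv":80,"vpz":91},"k":{"pk":20,"qyw":74,"uxx":62,"w":16}},"fw":{"ff":{"ra":5,"tlu":10,"v":40},"irr":{"b":61,"dn":84,"lxk":29,"wir":21},"j":{"drd":39,"g":11,"q":73,"z":20},"o":{"dia":88,"vk":91}},"m":{"bio":[85,59,4],"hom":{"rlj":78,"ryr":90}},"n":92}
After op 3 (add /m/w 99): {"b":84,"c":{"ccy":{"lxv":80,"vpz":91},"k":{"pk":20,"qyw":74,"uxx":62,"w":16}},"fw":{"ff":{"ra":5,"tlu":10,"v":40},"irr":{"b":61,"dn":84,"lxk":29,"wir":21},"j":{"drd":39,"g":11,"q":73,"z":20},"o":{"dia":88,"vk":91}},"m":{"bio":[85,59,4],"hom":{"rlj":78,"ryr":90},"w":99},"n":92}
After op 4 (replace /m/bio/1 4): {"b":84,"c":{"ccy":{"lxv":80,"vpz":91},"k":{"pk":20,"qyw":74,"uxx":62,"w":16}},"fw":{"ff":{"ra":5,"tlu":10,"v":40},"irr":{"b":61,"dn":84,"lxk":29,"wir":21},"j":{"drd":39,"g":11,"q":73,"z":20},"o":{"dia":88,"vk":91}},"m":{"bio":[85,4,4],"hom":{"rlj":78,"ryr":90},"w":99},"n":92}
After op 5 (replace /fw/ff 91): {"b":84,"c":{"ccy":{"lxv":80,"vpz":91},"k":{"pk":20,"qyw":74,"uxx":62,"w":16}},"fw":{"ff":91,"irr":{"b":61,"dn":84,"lxk":29,"wir":21},"j":{"drd":39,"g":11,"q":73,"z":20},"o":{"dia":88,"vk":91}},"m":{"bio":[85,4,4],"hom":{"rlj":78,"ryr":90},"w":99},"n":92}
After op 6 (replace /fw/irr/wir 33): {"b":84,"c":{"ccy":{"lxv":80,"vpz":91},"k":{"pk":20,"qyw":74,"uxx":62,"w":16}},"fw":{"ff":91,"irr":{"b":61,"dn":84,"lxk":29,"wir":33},"j":{"drd":39,"g":11,"q":73,"z":20},"o":{"dia":88,"vk":91}},"m":{"bio":[85,4,4],"hom":{"rlj":78,"ryr":90},"w":99},"n":92}
After op 7 (add /c 9): {"b":84,"c":9,"fw":{"ff":91,"irr":{"b":61,"dn":84,"lxk":29,"wir":33},"j":{"drd":39,"g":11,"q":73,"z":20},"o":{"dia":88,"vk":91}},"m":{"bio":[85,4,4],"hom":{"rlj":78,"ryr":90},"w":99},"n":92}
After op 8 (replace /m/hom 14): {"b":84,"c":9,"fw":{"ff":91,"irr":{"b":61,"dn":84,"lxk":29,"wir":33},"j":{"drd":39,"g":11,"q":73,"z":20},"o":{"dia":88,"vk":91}},"m":{"bio":[85,4,4],"hom":14,"w":99},"n":92}
After op 9 (add /m/bio/1 83): {"b":84,"c":9,"fw":{"ff":91,"irr":{"b":61,"dn":84,"lxk":29,"wir":33},"j":{"drd":39,"g":11,"q":73,"z":20},"o":{"dia":88,"vk":91}},"m":{"bio":[85,83,4,4],"hom":14,"w":99},"n":92}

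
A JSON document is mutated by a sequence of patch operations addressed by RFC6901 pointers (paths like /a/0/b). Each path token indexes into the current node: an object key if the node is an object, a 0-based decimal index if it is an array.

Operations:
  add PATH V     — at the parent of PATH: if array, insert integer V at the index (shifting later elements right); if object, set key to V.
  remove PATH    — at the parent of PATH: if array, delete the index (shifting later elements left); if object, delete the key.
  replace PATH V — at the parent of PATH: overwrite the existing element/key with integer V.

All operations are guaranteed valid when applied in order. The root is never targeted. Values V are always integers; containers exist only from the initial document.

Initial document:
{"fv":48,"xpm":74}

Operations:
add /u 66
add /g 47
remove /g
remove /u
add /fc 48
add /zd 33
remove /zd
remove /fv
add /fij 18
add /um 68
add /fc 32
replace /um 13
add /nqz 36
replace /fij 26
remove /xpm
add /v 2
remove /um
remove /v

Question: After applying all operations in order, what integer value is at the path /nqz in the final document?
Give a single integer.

Answer: 36

Derivation:
After op 1 (add /u 66): {"fv":48,"u":66,"xpm":74}
After op 2 (add /g 47): {"fv":48,"g":47,"u":66,"xpm":74}
After op 3 (remove /g): {"fv":48,"u":66,"xpm":74}
After op 4 (remove /u): {"fv":48,"xpm":74}
After op 5 (add /fc 48): {"fc":48,"fv":48,"xpm":74}
After op 6 (add /zd 33): {"fc":48,"fv":48,"xpm":74,"zd":33}
After op 7 (remove /zd): {"fc":48,"fv":48,"xpm":74}
After op 8 (remove /fv): {"fc":48,"xpm":74}
After op 9 (add /fij 18): {"fc":48,"fij":18,"xpm":74}
After op 10 (add /um 68): {"fc":48,"fij":18,"um":68,"xpm":74}
After op 11 (add /fc 32): {"fc":32,"fij":18,"um":68,"xpm":74}
After op 12 (replace /um 13): {"fc":32,"fij":18,"um":13,"xpm":74}
After op 13 (add /nqz 36): {"fc":32,"fij":18,"nqz":36,"um":13,"xpm":74}
After op 14 (replace /fij 26): {"fc":32,"fij":26,"nqz":36,"um":13,"xpm":74}
After op 15 (remove /xpm): {"fc":32,"fij":26,"nqz":36,"um":13}
After op 16 (add /v 2): {"fc":32,"fij":26,"nqz":36,"um":13,"v":2}
After op 17 (remove /um): {"fc":32,"fij":26,"nqz":36,"v":2}
After op 18 (remove /v): {"fc":32,"fij":26,"nqz":36}
Value at /nqz: 36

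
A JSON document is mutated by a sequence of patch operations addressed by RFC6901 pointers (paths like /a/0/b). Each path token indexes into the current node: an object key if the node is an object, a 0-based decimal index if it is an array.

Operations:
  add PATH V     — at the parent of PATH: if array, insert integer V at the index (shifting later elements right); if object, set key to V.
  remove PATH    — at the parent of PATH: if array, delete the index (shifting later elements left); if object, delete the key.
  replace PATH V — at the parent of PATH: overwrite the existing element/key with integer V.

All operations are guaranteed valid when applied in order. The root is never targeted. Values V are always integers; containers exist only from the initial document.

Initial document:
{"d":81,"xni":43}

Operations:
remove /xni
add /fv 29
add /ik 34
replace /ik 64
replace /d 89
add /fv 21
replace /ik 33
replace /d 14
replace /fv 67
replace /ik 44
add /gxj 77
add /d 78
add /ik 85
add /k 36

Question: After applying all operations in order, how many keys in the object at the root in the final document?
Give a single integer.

Answer: 5

Derivation:
After op 1 (remove /xni): {"d":81}
After op 2 (add /fv 29): {"d":81,"fv":29}
After op 3 (add /ik 34): {"d":81,"fv":29,"ik":34}
After op 4 (replace /ik 64): {"d":81,"fv":29,"ik":64}
After op 5 (replace /d 89): {"d":89,"fv":29,"ik":64}
After op 6 (add /fv 21): {"d":89,"fv":21,"ik":64}
After op 7 (replace /ik 33): {"d":89,"fv":21,"ik":33}
After op 8 (replace /d 14): {"d":14,"fv":21,"ik":33}
After op 9 (replace /fv 67): {"d":14,"fv":67,"ik":33}
After op 10 (replace /ik 44): {"d":14,"fv":67,"ik":44}
After op 11 (add /gxj 77): {"d":14,"fv":67,"gxj":77,"ik":44}
After op 12 (add /d 78): {"d":78,"fv":67,"gxj":77,"ik":44}
After op 13 (add /ik 85): {"d":78,"fv":67,"gxj":77,"ik":85}
After op 14 (add /k 36): {"d":78,"fv":67,"gxj":77,"ik":85,"k":36}
Size at the root: 5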